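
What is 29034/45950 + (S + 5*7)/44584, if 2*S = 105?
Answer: 1298472481/2048634800 ≈ 0.63382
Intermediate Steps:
S = 105/2 (S = (1/2)*105 = 105/2 ≈ 52.500)
29034/45950 + (S + 5*7)/44584 = 29034/45950 + (105/2 + 5*7)/44584 = 29034*(1/45950) + (105/2 + 35)*(1/44584) = 14517/22975 + (175/2)*(1/44584) = 14517/22975 + 175/89168 = 1298472481/2048634800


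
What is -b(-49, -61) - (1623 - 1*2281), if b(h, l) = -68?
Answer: 726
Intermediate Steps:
-b(-49, -61) - (1623 - 1*2281) = -1*(-68) - (1623 - 1*2281) = 68 - (1623 - 2281) = 68 - 1*(-658) = 68 + 658 = 726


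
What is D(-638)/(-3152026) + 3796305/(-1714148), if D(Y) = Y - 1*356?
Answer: -5982174100409/2701519531924 ≈ -2.2144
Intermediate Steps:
D(Y) = -356 + Y (D(Y) = Y - 356 = -356 + Y)
D(-638)/(-3152026) + 3796305/(-1714148) = (-356 - 638)/(-3152026) + 3796305/(-1714148) = -994*(-1/3152026) + 3796305*(-1/1714148) = 497/1576013 - 3796305/1714148 = -5982174100409/2701519531924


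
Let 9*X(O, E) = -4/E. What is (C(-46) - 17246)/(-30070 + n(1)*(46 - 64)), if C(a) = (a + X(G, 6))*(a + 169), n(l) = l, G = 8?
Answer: 103109/135396 ≈ 0.76154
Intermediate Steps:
X(O, E) = -4/(9*E) (X(O, E) = (-4/E)/9 = -4/(9*E))
C(a) = (169 + a)*(-2/27 + a) (C(a) = (a - 4/9/6)*(a + 169) = (a - 4/9*⅙)*(169 + a) = (a - 2/27)*(169 + a) = (-2/27 + a)*(169 + a) = (169 + a)*(-2/27 + a))
(C(-46) - 17246)/(-30070 + n(1)*(46 - 64)) = ((-338/27 + (-46)² + (4561/27)*(-46)) - 17246)/(-30070 + 1*(46 - 64)) = ((-338/27 + 2116 - 209806/27) - 17246)/(-30070 + 1*(-18)) = (-51004/9 - 17246)/(-30070 - 18) = -206218/9/(-30088) = -206218/9*(-1/30088) = 103109/135396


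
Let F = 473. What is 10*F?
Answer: 4730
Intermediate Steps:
10*F = 10*473 = 4730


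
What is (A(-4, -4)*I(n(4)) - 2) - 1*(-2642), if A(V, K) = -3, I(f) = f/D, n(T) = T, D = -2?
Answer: 2646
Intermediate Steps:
I(f) = -f/2 (I(f) = f/(-2) = f*(-1/2) = -f/2)
(A(-4, -4)*I(n(4)) - 2) - 1*(-2642) = (-(-3)*4/2 - 2) - 1*(-2642) = (-3*(-2) - 2) + 2642 = (6 - 2) + 2642 = 4 + 2642 = 2646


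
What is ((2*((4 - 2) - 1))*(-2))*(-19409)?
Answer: 77636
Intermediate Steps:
((2*((4 - 2) - 1))*(-2))*(-19409) = ((2*(2 - 1))*(-2))*(-19409) = ((2*1)*(-2))*(-19409) = (2*(-2))*(-19409) = -4*(-19409) = 77636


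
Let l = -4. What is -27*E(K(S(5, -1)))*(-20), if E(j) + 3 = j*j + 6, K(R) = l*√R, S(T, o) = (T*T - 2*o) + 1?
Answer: 243540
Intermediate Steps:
S(T, o) = 1 + T² - 2*o (S(T, o) = (T² - 2*o) + 1 = 1 + T² - 2*o)
K(R) = -4*√R
E(j) = 3 + j² (E(j) = -3 + (j*j + 6) = -3 + (j² + 6) = -3 + (6 + j²) = 3 + j²)
-27*E(K(S(5, -1)))*(-20) = -27*(3 + (-4*√(1 + 5² - 2*(-1)))²)*(-20) = -27*(3 + (-4*√(1 + 25 + 2))²)*(-20) = -27*(3 + (-8*√7)²)*(-20) = -27*(3 + 448)*(-20) = -27*451*(-20) = -12177*(-20) = 243540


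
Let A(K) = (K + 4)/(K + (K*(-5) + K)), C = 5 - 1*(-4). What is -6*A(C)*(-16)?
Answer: -416/9 ≈ -46.222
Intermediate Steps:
C = 9 (C = 5 + 4 = 9)
A(K) = -(4 + K)/(3*K) (A(K) = (4 + K)/(K + (-5*K + K)) = (4 + K)/(K - 4*K) = (4 + K)/((-3*K)) = (4 + K)*(-1/(3*K)) = -(4 + K)/(3*K))
-6*A(C)*(-16) = -2*(-4 - 1*9)/9*(-16) = -2*(-4 - 9)/9*(-16) = -2*(-13)/9*(-16) = -6*(-13/27)*(-16) = (26/9)*(-16) = -416/9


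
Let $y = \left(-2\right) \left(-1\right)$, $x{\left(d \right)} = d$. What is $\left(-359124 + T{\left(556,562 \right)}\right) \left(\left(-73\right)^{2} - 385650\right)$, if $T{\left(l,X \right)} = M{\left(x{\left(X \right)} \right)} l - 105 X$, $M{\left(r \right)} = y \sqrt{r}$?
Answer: $159025141014 - 422916952 \sqrt{562} \approx 1.49 \cdot 10^{11}$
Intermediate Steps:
$y = 2$
$M{\left(r \right)} = 2 \sqrt{r}$
$T{\left(l,X \right)} = - 105 X + 2 l \sqrt{X}$ ($T{\left(l,X \right)} = 2 \sqrt{X} l - 105 X = 2 l \sqrt{X} - 105 X = - 105 X + 2 l \sqrt{X}$)
$\left(-359124 + T{\left(556,562 \right)}\right) \left(\left(-73\right)^{2} - 385650\right) = \left(-359124 + \left(\left(-105\right) 562 + 2 \cdot 556 \sqrt{562}\right)\right) \left(\left(-73\right)^{2} - 385650\right) = \left(-359124 - \left(59010 - 1112 \sqrt{562}\right)\right) \left(5329 - 385650\right) = \left(-418134 + 1112 \sqrt{562}\right) \left(-380321\right) = 159025141014 - 422916952 \sqrt{562}$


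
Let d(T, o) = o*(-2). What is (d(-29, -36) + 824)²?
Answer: 802816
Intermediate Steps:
d(T, o) = -2*o
(d(-29, -36) + 824)² = (-2*(-36) + 824)² = (72 + 824)² = 896² = 802816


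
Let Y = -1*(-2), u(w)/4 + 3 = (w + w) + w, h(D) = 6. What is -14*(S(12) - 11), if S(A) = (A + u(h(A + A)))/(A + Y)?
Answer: 82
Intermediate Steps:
u(w) = -12 + 12*w (u(w) = -12 + 4*((w + w) + w) = -12 + 4*(2*w + w) = -12 + 4*(3*w) = -12 + 12*w)
Y = 2
S(A) = (60 + A)/(2 + A) (S(A) = (A + (-12 + 12*6))/(A + 2) = (A + (-12 + 72))/(2 + A) = (A + 60)/(2 + A) = (60 + A)/(2 + A))
-14*(S(12) - 11) = -14*((60 + 12)/(2 + 12) - 11) = -14*(72/14 - 11) = -14*((1/14)*72 - 11) = -14*(36/7 - 11) = -14*(-41/7) = 82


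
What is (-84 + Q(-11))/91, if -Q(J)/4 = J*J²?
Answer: 5240/91 ≈ 57.582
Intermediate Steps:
Q(J) = -4*J³ (Q(J) = -4*J*J² = -4*J³)
(-84 + Q(-11))/91 = (-84 - 4*(-11)³)/91 = (-84 - 4*(-1331))/91 = (-84 + 5324)/91 = (1/91)*5240 = 5240/91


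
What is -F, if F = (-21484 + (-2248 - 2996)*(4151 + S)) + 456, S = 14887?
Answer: 99856300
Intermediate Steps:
F = -99856300 (F = (-21484 + (-2248 - 2996)*(4151 + 14887)) + 456 = (-21484 - 5244*19038) + 456 = (-21484 - 99835272) + 456 = -99856756 + 456 = -99856300)
-F = -1*(-99856300) = 99856300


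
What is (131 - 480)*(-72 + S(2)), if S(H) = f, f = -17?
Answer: 31061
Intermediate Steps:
S(H) = -17
(131 - 480)*(-72 + S(2)) = (131 - 480)*(-72 - 17) = -349*(-89) = 31061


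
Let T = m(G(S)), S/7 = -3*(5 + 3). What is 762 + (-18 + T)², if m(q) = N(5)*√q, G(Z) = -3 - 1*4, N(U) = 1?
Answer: 1079 - 36*I*√7 ≈ 1079.0 - 95.247*I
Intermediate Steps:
S = -168 (S = 7*(-3*(5 + 3)) = 7*(-3*8) = 7*(-24) = -168)
G(Z) = -7 (G(Z) = -3 - 4 = -7)
m(q) = √q (m(q) = 1*√q = √q)
T = I*√7 (T = √(-7) = I*√7 ≈ 2.6458*I)
762 + (-18 + T)² = 762 + (-18 + I*√7)²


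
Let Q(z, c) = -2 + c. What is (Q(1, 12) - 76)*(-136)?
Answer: 8976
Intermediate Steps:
(Q(1, 12) - 76)*(-136) = ((-2 + 12) - 76)*(-136) = (10 - 76)*(-136) = -66*(-136) = 8976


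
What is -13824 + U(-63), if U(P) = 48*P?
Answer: -16848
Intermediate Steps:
-13824 + U(-63) = -13824 + 48*(-63) = -13824 - 3024 = -16848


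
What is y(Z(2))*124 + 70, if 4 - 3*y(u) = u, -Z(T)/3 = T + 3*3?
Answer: 4798/3 ≈ 1599.3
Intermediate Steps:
Z(T) = -27 - 3*T (Z(T) = -3*(T + 3*3) = -3*(T + 9) = -3*(9 + T) = -27 - 3*T)
y(u) = 4/3 - u/3
y(Z(2))*124 + 70 = (4/3 - (-27 - 3*2)/3)*124 + 70 = (4/3 - (-27 - 6)/3)*124 + 70 = (4/3 - ⅓*(-33))*124 + 70 = (4/3 + 11)*124 + 70 = (37/3)*124 + 70 = 4588/3 + 70 = 4798/3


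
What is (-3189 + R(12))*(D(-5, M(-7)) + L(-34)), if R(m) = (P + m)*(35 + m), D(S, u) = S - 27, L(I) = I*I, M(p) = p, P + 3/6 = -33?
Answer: -4720238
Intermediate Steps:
P = -67/2 (P = -½ - 33 = -67/2 ≈ -33.500)
L(I) = I²
D(S, u) = -27 + S
R(m) = (35 + m)*(-67/2 + m) (R(m) = (-67/2 + m)*(35 + m) = (35 + m)*(-67/2 + m))
(-3189 + R(12))*(D(-5, M(-7)) + L(-34)) = (-3189 + (-2345/2 + 12² + (3/2)*12))*((-27 - 5) + (-34)²) = (-3189 + (-2345/2 + 144 + 18))*(-32 + 1156) = (-3189 - 2021/2)*1124 = -8399/2*1124 = -4720238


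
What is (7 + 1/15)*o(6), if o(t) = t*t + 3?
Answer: 1378/5 ≈ 275.60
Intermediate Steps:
o(t) = 3 + t² (o(t) = t² + 3 = 3 + t²)
(7 + 1/15)*o(6) = (7 + 1/15)*(3 + 6²) = (7 + 1/15)*(3 + 36) = (106/15)*39 = 1378/5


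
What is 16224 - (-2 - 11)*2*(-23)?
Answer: 15626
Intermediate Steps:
16224 - (-2 - 11)*2*(-23) = 16224 - (-13*2)*(-23) = 16224 - (-26)*(-23) = 16224 - 1*598 = 16224 - 598 = 15626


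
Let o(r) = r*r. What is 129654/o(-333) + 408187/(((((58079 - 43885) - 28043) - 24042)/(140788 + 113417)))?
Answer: -60879311893609/22231191 ≈ -2.7385e+6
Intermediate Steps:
o(r) = r²
129654/o(-333) + 408187/(((((58079 - 43885) - 28043) - 24042)/(140788 + 113417))) = 129654/((-333)²) + 408187/(((((58079 - 43885) - 28043) - 24042)/(140788 + 113417))) = 129654/110889 + 408187/((((14194 - 28043) - 24042)/254205)) = 129654*(1/110889) + 408187/(((-13849 - 24042)*(1/254205))) = 4802/4107 + 408187/((-37891*1/254205)) = 4802/4107 + 408187/(-5413/36315) = 4802/4107 + 408187*(-36315/5413) = 4802/4107 - 14823310905/5413 = -60879311893609/22231191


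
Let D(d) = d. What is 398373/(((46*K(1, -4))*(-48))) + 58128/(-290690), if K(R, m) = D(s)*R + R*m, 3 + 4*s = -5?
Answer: 19172161271/641843520 ≈ 29.870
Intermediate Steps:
s = -2 (s = -¾ + (¼)*(-5) = -¾ - 5/4 = -2)
K(R, m) = -2*R + R*m
398373/(((46*K(1, -4))*(-48))) + 58128/(-290690) = 398373/(((46*(1*(-2 - 4)))*(-48))) + 58128/(-290690) = 398373/(((46*(1*(-6)))*(-48))) + 58128*(-1/290690) = 398373/(((46*(-6))*(-48))) - 29064/145345 = 398373/((-276*(-48))) - 29064/145345 = 398373/13248 - 29064/145345 = 398373*(1/13248) - 29064/145345 = 132791/4416 - 29064/145345 = 19172161271/641843520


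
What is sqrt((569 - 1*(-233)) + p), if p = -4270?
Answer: 34*I*sqrt(3) ≈ 58.89*I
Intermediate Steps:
sqrt((569 - 1*(-233)) + p) = sqrt((569 - 1*(-233)) - 4270) = sqrt((569 + 233) - 4270) = sqrt(802 - 4270) = sqrt(-3468) = 34*I*sqrt(3)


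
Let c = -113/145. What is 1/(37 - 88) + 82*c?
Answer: -472711/7395 ≈ -63.923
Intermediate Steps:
c = -113/145 (c = -113*1/145 = -113/145 ≈ -0.77931)
1/(37 - 88) + 82*c = 1/(37 - 88) + 82*(-113/145) = 1/(-51) - 9266/145 = -1/51 - 9266/145 = -472711/7395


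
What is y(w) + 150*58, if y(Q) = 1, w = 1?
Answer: 8701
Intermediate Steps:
y(w) + 150*58 = 1 + 150*58 = 1 + 8700 = 8701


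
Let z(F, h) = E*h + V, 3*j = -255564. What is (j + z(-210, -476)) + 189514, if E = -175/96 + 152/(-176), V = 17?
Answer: 27884155/264 ≈ 1.0562e+5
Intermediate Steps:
j = -85188 (j = (⅓)*(-255564) = -85188)
E = -2837/1056 (E = -175*1/96 + 152*(-1/176) = -175/96 - 19/22 = -2837/1056 ≈ -2.6866)
z(F, h) = 17 - 2837*h/1056 (z(F, h) = -2837*h/1056 + 17 = 17 - 2837*h/1056)
(j + z(-210, -476)) + 189514 = (-85188 + (17 - 2837/1056*(-476))) + 189514 = (-85188 + (17 + 337603/264)) + 189514 = (-85188 + 342091/264) + 189514 = -22147541/264 + 189514 = 27884155/264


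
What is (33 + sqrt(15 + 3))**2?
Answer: 1107 + 198*sqrt(2) ≈ 1387.0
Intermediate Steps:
(33 + sqrt(15 + 3))**2 = (33 + sqrt(18))**2 = (33 + 3*sqrt(2))**2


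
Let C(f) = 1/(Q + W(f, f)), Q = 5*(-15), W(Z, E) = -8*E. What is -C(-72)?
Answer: -1/501 ≈ -0.0019960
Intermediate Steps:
Q = -75
C(f) = 1/(-75 - 8*f)
-C(-72) = -(-1)/(75 + 8*(-72)) = -(-1)/(75 - 576) = -(-1)/(-501) = -(-1)*(-1)/501 = -1*1/501 = -1/501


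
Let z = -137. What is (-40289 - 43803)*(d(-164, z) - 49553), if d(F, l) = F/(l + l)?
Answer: 570873594468/137 ≈ 4.1670e+9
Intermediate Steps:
d(F, l) = F/(2*l) (d(F, l) = F/((2*l)) = F*(1/(2*l)) = F/(2*l))
(-40289 - 43803)*(d(-164, z) - 49553) = (-40289 - 43803)*((½)*(-164)/(-137) - 49553) = -84092*((½)*(-164)*(-1/137) - 49553) = -84092*(82/137 - 49553) = -84092*(-6788679/137) = 570873594468/137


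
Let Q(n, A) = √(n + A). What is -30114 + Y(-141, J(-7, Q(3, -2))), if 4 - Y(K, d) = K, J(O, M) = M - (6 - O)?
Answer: -29969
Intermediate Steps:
Q(n, A) = √(A + n)
J(O, M) = -6 + M + O (J(O, M) = M + (-6 + O) = -6 + M + O)
Y(K, d) = 4 - K
-30114 + Y(-141, J(-7, Q(3, -2))) = -30114 + (4 - 1*(-141)) = -30114 + (4 + 141) = -30114 + 145 = -29969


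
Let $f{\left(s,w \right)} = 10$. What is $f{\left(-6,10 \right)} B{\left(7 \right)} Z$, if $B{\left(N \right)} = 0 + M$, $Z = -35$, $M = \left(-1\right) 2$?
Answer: $700$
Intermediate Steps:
$M = -2$
$B{\left(N \right)} = -2$ ($B{\left(N \right)} = 0 - 2 = -2$)
$f{\left(-6,10 \right)} B{\left(7 \right)} Z = 10 \left(-2\right) \left(-35\right) = \left(-20\right) \left(-35\right) = 700$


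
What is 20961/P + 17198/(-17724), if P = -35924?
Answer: -5047621/3248556 ≈ -1.5538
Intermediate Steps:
20961/P + 17198/(-17724) = 20961/(-35924) + 17198/(-17724) = 20961*(-1/35924) + 17198*(-1/17724) = -20961/35924 - 8599/8862 = -5047621/3248556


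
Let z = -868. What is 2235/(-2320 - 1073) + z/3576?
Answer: -101273/112346 ≈ -0.90144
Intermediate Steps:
2235/(-2320 - 1073) + z/3576 = 2235/(-2320 - 1073) - 868/3576 = 2235/(-3393) - 868*1/3576 = 2235*(-1/3393) - 217/894 = -745/1131 - 217/894 = -101273/112346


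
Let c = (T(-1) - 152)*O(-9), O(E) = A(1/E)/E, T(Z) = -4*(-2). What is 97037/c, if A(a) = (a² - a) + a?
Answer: 7859997/16 ≈ 4.9125e+5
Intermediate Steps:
A(a) = a²
T(Z) = 8
O(E) = E⁻³ (O(E) = (1/E)²/E = 1/(E²*E) = E⁻³)
c = 16/81 (c = (8 - 152)/(-9)³ = -144*(-1/729) = 16/81 ≈ 0.19753)
97037/c = 97037/(16/81) = 97037*(81/16) = 7859997/16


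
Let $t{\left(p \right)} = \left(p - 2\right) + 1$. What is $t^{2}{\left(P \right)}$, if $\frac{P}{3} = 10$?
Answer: $841$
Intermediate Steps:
$P = 30$ ($P = 3 \cdot 10 = 30$)
$t{\left(p \right)} = -1 + p$ ($t{\left(p \right)} = \left(-2 + p\right) + 1 = -1 + p$)
$t^{2}{\left(P \right)} = \left(-1 + 30\right)^{2} = 29^{2} = 841$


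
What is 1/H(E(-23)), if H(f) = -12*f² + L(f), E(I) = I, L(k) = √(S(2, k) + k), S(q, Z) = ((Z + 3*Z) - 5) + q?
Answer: -3174/20148611 - I*√118/40297222 ≈ -0.00015753 - 2.6957e-7*I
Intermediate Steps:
S(q, Z) = -5 + q + 4*Z (S(q, Z) = (4*Z - 5) + q = (-5 + 4*Z) + q = -5 + q + 4*Z)
L(k) = √(-3 + 5*k) (L(k) = √((-5 + 2 + 4*k) + k) = √((-3 + 4*k) + k) = √(-3 + 5*k))
H(f) = √(-3 + 5*f) - 12*f² (H(f) = -12*f² + √(-3 + 5*f) = √(-3 + 5*f) - 12*f²)
1/H(E(-23)) = 1/(√(-3 + 5*(-23)) - 12*(-23)²) = 1/(√(-3 - 115) - 12*529) = 1/(√(-118) - 6348) = 1/(I*√118 - 6348) = 1/(-6348 + I*√118)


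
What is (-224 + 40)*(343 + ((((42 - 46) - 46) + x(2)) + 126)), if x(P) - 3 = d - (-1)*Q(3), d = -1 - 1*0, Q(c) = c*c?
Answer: -79120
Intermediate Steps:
Q(c) = c**2
d = -1 (d = -1 + 0 = -1)
x(P) = 11 (x(P) = 3 + (-1 - (-1)*3**2) = 3 + (-1 - (-1)*9) = 3 + (-1 - 1*(-9)) = 3 + (-1 + 9) = 3 + 8 = 11)
(-224 + 40)*(343 + ((((42 - 46) - 46) + x(2)) + 126)) = (-224 + 40)*(343 + ((((42 - 46) - 46) + 11) + 126)) = -184*(343 + (((-4 - 46) + 11) + 126)) = -184*(343 + ((-50 + 11) + 126)) = -184*(343 + (-39 + 126)) = -184*(343 + 87) = -184*430 = -79120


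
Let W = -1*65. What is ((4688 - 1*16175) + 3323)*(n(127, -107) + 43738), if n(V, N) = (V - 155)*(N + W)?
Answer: -396394856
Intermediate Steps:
W = -65
n(V, N) = (-155 + V)*(-65 + N) (n(V, N) = (V - 155)*(N - 65) = (-155 + V)*(-65 + N))
((4688 - 1*16175) + 3323)*(n(127, -107) + 43738) = ((4688 - 1*16175) + 3323)*((10075 - 155*(-107) - 65*127 - 107*127) + 43738) = ((4688 - 16175) + 3323)*((10075 + 16585 - 8255 - 13589) + 43738) = (-11487 + 3323)*(4816 + 43738) = -8164*48554 = -396394856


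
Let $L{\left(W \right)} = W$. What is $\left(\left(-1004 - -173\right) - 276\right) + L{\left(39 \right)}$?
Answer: $-1068$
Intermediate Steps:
$\left(\left(-1004 - -173\right) - 276\right) + L{\left(39 \right)} = \left(\left(-1004 - -173\right) - 276\right) + 39 = \left(\left(-1004 + 173\right) - 276\right) + 39 = \left(-831 - 276\right) + 39 = -1107 + 39 = -1068$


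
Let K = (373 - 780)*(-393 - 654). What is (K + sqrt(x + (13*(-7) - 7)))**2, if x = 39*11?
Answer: (426129 + sqrt(331))**2 ≈ 1.8160e+11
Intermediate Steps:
x = 429
K = 426129 (K = -407*(-1047) = 426129)
(K + sqrt(x + (13*(-7) - 7)))**2 = (426129 + sqrt(429 + (13*(-7) - 7)))**2 = (426129 + sqrt(429 + (-91 - 7)))**2 = (426129 + sqrt(429 - 98))**2 = (426129 + sqrt(331))**2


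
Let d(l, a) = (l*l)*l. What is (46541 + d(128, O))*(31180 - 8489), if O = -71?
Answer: 48642537863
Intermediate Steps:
d(l, a) = l**3 (d(l, a) = l**2*l = l**3)
(46541 + d(128, O))*(31180 - 8489) = (46541 + 128**3)*(31180 - 8489) = (46541 + 2097152)*22691 = 2143693*22691 = 48642537863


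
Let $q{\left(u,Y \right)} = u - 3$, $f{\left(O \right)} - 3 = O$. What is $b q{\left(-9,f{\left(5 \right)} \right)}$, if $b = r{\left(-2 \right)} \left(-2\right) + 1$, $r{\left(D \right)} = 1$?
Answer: $12$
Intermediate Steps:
$f{\left(O \right)} = 3 + O$
$q{\left(u,Y \right)} = -3 + u$
$b = -1$ ($b = 1 \left(-2\right) + 1 = -2 + 1 = -1$)
$b q{\left(-9,f{\left(5 \right)} \right)} = - (-3 - 9) = \left(-1\right) \left(-12\right) = 12$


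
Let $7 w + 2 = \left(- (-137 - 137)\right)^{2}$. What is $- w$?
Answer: $- \frac{75074}{7} \approx -10725.0$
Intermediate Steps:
$w = \frac{75074}{7}$ ($w = - \frac{2}{7} + \frac{\left(- (-137 - 137)\right)^{2}}{7} = - \frac{2}{7} + \frac{\left(\left(-1\right) \left(-274\right)\right)^{2}}{7} = - \frac{2}{7} + \frac{274^{2}}{7} = - \frac{2}{7} + \frac{1}{7} \cdot 75076 = - \frac{2}{7} + \frac{75076}{7} = \frac{75074}{7} \approx 10725.0$)
$- w = \left(-1\right) \frac{75074}{7} = - \frac{75074}{7}$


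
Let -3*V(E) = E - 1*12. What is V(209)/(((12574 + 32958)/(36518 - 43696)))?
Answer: 707033/68298 ≈ 10.352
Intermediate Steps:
V(E) = 4 - E/3 (V(E) = -(E - 1*12)/3 = -(E - 12)/3 = -(-12 + E)/3 = 4 - E/3)
V(209)/(((12574 + 32958)/(36518 - 43696))) = (4 - 1/3*209)/(((12574 + 32958)/(36518 - 43696))) = (4 - 209/3)/((45532/(-7178))) = -197/(3*(45532*(-1/7178))) = -197/(3*(-22766/3589)) = -197/3*(-3589/22766) = 707033/68298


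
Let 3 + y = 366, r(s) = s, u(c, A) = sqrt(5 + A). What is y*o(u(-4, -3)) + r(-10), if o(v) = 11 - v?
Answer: 3983 - 363*sqrt(2) ≈ 3469.6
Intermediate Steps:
y = 363 (y = -3 + 366 = 363)
y*o(u(-4, -3)) + r(-10) = 363*(11 - sqrt(5 - 3)) - 10 = 363*(11 - sqrt(2)) - 10 = (3993 - 363*sqrt(2)) - 10 = 3983 - 363*sqrt(2)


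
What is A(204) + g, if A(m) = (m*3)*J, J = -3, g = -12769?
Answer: -14605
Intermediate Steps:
A(m) = -9*m (A(m) = (m*3)*(-3) = (3*m)*(-3) = -9*m)
A(204) + g = -9*204 - 12769 = -1836 - 12769 = -14605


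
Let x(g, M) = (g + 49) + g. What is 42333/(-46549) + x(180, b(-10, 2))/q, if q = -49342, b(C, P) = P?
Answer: -2107833427/2296820758 ≈ -0.91772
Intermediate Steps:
x(g, M) = 49 + 2*g (x(g, M) = (49 + g) + g = 49 + 2*g)
42333/(-46549) + x(180, b(-10, 2))/q = 42333/(-46549) + (49 + 2*180)/(-49342) = 42333*(-1/46549) + (49 + 360)*(-1/49342) = -42333/46549 + 409*(-1/49342) = -42333/46549 - 409/49342 = -2107833427/2296820758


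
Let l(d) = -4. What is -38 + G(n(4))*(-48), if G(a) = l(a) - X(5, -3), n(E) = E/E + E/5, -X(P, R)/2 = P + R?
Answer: -38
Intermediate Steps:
X(P, R) = -2*P - 2*R (X(P, R) = -2*(P + R) = -2*P - 2*R)
n(E) = 1 + E/5 (n(E) = 1 + E*(1/5) = 1 + E/5)
G(a) = 0 (G(a) = -4 - (-2*5 - 2*(-3)) = -4 - (-10 + 6) = -4 - 1*(-4) = -4 + 4 = 0)
-38 + G(n(4))*(-48) = -38 + 0*(-48) = -38 + 0 = -38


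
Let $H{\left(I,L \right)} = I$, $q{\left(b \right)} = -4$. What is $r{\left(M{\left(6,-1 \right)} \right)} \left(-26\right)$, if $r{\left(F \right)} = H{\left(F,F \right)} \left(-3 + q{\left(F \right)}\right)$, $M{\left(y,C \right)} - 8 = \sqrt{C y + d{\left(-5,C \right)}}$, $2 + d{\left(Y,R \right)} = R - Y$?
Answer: $1456 + 364 i \approx 1456.0 + 364.0 i$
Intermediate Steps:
$d{\left(Y,R \right)} = -2 + R - Y$ ($d{\left(Y,R \right)} = -2 + \left(R - Y\right) = -2 + R - Y$)
$M{\left(y,C \right)} = 8 + \sqrt{3 + C + C y}$ ($M{\left(y,C \right)} = 8 + \sqrt{C y - \left(-3 - C\right)} = 8 + \sqrt{C y + \left(-2 + C + 5\right)} = 8 + \sqrt{C y + \left(3 + C\right)} = 8 + \sqrt{3 + C + C y}$)
$r{\left(F \right)} = - 7 F$ ($r{\left(F \right)} = F \left(-3 - 4\right) = F \left(-7\right) = - 7 F$)
$r{\left(M{\left(6,-1 \right)} \right)} \left(-26\right) = - 7 \left(8 + \sqrt{3 - 1 - 6}\right) \left(-26\right) = - 7 \left(8 + \sqrt{-4}\right) \left(-26\right) = - 7 \left(8 + 2 i\right) \left(-26\right) = \left(-56 - 14 i\right) \left(-26\right) = 1456 + 364 i$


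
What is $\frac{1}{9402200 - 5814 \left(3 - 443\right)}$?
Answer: $\frac{1}{11960360} \approx 8.361 \cdot 10^{-8}$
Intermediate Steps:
$\frac{1}{9402200 - 5814 \left(3 - 443\right)} = \frac{1}{9402200 - -2558160} = \frac{1}{9402200 + 2558160} = \frac{1}{11960360}$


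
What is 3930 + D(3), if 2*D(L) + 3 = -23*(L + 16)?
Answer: 3710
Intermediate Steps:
D(L) = -371/2 - 23*L/2 (D(L) = -3/2 + (-23*(L + 16))/2 = -3/2 + (-23*(16 + L))/2 = -3/2 + (-368 - 23*L)/2 = -3/2 + (-184 - 23*L/2) = -371/2 - 23*L/2)
3930 + D(3) = 3930 + (-371/2 - 23/2*3) = 3930 + (-371/2 - 69/2) = 3930 - 220 = 3710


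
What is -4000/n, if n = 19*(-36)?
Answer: 1000/171 ≈ 5.8480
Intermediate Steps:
n = -684
-4000/n = -4000/(-684) = -4000*(-1/684) = 1000/171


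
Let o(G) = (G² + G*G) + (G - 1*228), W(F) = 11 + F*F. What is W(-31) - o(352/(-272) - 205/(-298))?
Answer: 7698480701/6416089 ≈ 1199.9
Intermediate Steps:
W(F) = 11 + F²
o(G) = -228 + G + 2*G² (o(G) = (G² + G²) + (G - 228) = 2*G² + (-228 + G) = -228 + G + 2*G²)
W(-31) - o(352/(-272) - 205/(-298)) = (11 + (-31)²) - (-228 + (352/(-272) - 205/(-298)) + 2*(352/(-272) - 205/(-298))²) = (11 + 961) - (-228 + (352*(-1/272) - 205*(-1/298)) + 2*(352*(-1/272) - 205*(-1/298))²) = 972 - (-228 + (-22/17 + 205/298) + 2*(-22/17 + 205/298)²) = 972 - (-228 - 3071/5066 + 2*(-3071/5066)²) = 972 - (-228 - 3071/5066 + 2*(9431041/25664356)) = 972 - (-228 - 3071/5066 + 9431041/12832178) = 972 - 1*(-1462042193/6416089) = 972 + 1462042193/6416089 = 7698480701/6416089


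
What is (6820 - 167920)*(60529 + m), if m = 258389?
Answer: -51377689800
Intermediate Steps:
(6820 - 167920)*(60529 + m) = (6820 - 167920)*(60529 + 258389) = -161100*318918 = -51377689800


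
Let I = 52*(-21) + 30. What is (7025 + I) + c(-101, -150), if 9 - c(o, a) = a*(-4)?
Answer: 5372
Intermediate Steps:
c(o, a) = 9 + 4*a (c(o, a) = 9 - a*(-4) = 9 - (-4)*a = 9 + 4*a)
I = -1062 (I = -1092 + 30 = -1062)
(7025 + I) + c(-101, -150) = (7025 - 1062) + (9 + 4*(-150)) = 5963 + (9 - 600) = 5963 - 591 = 5372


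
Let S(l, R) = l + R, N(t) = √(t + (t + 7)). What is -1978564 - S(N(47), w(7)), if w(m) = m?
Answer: -1978571 - √101 ≈ -1.9786e+6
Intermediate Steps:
N(t) = √(7 + 2*t) (N(t) = √(t + (7 + t)) = √(7 + 2*t))
S(l, R) = R + l
-1978564 - S(N(47), w(7)) = -1978564 - (7 + √(7 + 2*47)) = -1978564 - (7 + √(7 + 94)) = -1978564 - (7 + √101) = -1978564 + (-7 - √101) = -1978571 - √101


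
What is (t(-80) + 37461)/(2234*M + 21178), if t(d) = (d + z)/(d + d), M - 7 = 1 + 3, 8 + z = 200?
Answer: 374603/457520 ≈ 0.81877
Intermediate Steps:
z = 192 (z = -8 + 200 = 192)
M = 11 (M = 7 + (1 + 3) = 7 + 4 = 11)
t(d) = (192 + d)/(2*d) (t(d) = (d + 192)/(d + d) = (192 + d)/((2*d)) = (192 + d)*(1/(2*d)) = (192 + d)/(2*d))
(t(-80) + 37461)/(2234*M + 21178) = ((½)*(192 - 80)/(-80) + 37461)/(2234*11 + 21178) = ((½)*(-1/80)*112 + 37461)/(24574 + 21178) = (-7/10 + 37461)/45752 = (374603/10)*(1/45752) = 374603/457520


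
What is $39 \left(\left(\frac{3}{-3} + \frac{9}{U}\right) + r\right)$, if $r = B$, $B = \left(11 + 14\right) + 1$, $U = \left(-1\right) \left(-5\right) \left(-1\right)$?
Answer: $\frac{4524}{5} \approx 904.8$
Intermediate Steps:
$U = -5$ ($U = 5 \left(-1\right) = -5$)
$B = 26$ ($B = 25 + 1 = 26$)
$r = 26$
$39 \left(\left(\frac{3}{-3} + \frac{9}{U}\right) + r\right) = 39 \left(\left(\frac{3}{-3} + \frac{9}{-5}\right) + 26\right) = 39 \left(\left(3 \left(- \frac{1}{3}\right) + 9 \left(- \frac{1}{5}\right)\right) + 26\right) = 39 \left(\left(-1 - \frac{9}{5}\right) + 26\right) = 39 \left(- \frac{14}{5} + 26\right) = 39 \cdot \frac{116}{5} = \frac{4524}{5}$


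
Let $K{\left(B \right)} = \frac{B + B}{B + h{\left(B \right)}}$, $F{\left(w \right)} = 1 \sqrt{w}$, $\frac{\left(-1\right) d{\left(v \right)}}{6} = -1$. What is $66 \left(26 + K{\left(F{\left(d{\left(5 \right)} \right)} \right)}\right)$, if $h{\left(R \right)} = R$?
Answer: $1782$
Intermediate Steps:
$d{\left(v \right)} = 6$ ($d{\left(v \right)} = \left(-6\right) \left(-1\right) = 6$)
$F{\left(w \right)} = \sqrt{w}$
$K{\left(B \right)} = 1$ ($K{\left(B \right)} = \frac{B + B}{B + B} = \frac{2 B}{2 B} = 2 B \frac{1}{2 B} = 1$)
$66 \left(26 + K{\left(F{\left(d{\left(5 \right)} \right)} \right)}\right) = 66 \left(26 + 1\right) = 66 \cdot 27 = 1782$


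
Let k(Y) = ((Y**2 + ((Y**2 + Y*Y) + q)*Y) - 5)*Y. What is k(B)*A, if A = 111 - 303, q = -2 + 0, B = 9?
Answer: -2619648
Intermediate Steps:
q = -2
A = -192
k(Y) = Y*(-5 + Y**2 + Y*(-2 + 2*Y**2)) (k(Y) = ((Y**2 + ((Y**2 + Y*Y) - 2)*Y) - 5)*Y = ((Y**2 + ((Y**2 + Y**2) - 2)*Y) - 5)*Y = ((Y**2 + (2*Y**2 - 2)*Y) - 5)*Y = ((Y**2 + (-2 + 2*Y**2)*Y) - 5)*Y = ((Y**2 + Y*(-2 + 2*Y**2)) - 5)*Y = (-5 + Y**2 + Y*(-2 + 2*Y**2))*Y = Y*(-5 + Y**2 + Y*(-2 + 2*Y**2)))
k(B)*A = (9*(-5 + 9**2 - 2*9 + 2*9**3))*(-192) = (9*(-5 + 81 - 18 + 2*729))*(-192) = (9*(-5 + 81 - 18 + 1458))*(-192) = (9*1516)*(-192) = 13644*(-192) = -2619648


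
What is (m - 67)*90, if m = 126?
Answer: 5310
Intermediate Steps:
(m - 67)*90 = (126 - 67)*90 = 59*90 = 5310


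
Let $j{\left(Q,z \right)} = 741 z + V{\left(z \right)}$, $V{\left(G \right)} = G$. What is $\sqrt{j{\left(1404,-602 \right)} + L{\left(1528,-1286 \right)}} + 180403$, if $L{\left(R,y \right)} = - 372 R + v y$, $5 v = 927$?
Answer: $180403 + \frac{i \sqrt{31338110}}{5} \approx 1.804 \cdot 10^{5} + 1119.6 i$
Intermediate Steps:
$v = \frac{927}{5}$ ($v = \frac{1}{5} \cdot 927 = \frac{927}{5} \approx 185.4$)
$L{\left(R,y \right)} = - 372 R + \frac{927 y}{5}$
$j{\left(Q,z \right)} = 742 z$ ($j{\left(Q,z \right)} = 741 z + z = 742 z$)
$\sqrt{j{\left(1404,-602 \right)} + L{\left(1528,-1286 \right)}} + 180403 = \sqrt{742 \left(-602\right) + \left(\left(-372\right) 1528 + \frac{927}{5} \left(-1286\right)\right)} + 180403 = \sqrt{-446684 - \frac{4034202}{5}} + 180403 = \sqrt{- \frac{6267622}{5}} + 180403 = \frac{i \sqrt{31338110}}{5} + 180403 = 180403 + \frac{i \sqrt{31338110}}{5}$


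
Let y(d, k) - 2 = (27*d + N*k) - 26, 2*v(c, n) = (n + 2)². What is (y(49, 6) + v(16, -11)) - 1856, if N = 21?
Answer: -781/2 ≈ -390.50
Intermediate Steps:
v(c, n) = (2 + n)²/2 (v(c, n) = (n + 2)²/2 = (2 + n)²/2)
y(d, k) = -24 + 21*k + 27*d (y(d, k) = 2 + ((27*d + 21*k) - 26) = 2 + ((21*k + 27*d) - 26) = 2 + (-26 + 21*k + 27*d) = -24 + 21*k + 27*d)
(y(49, 6) + v(16, -11)) - 1856 = ((-24 + 21*6 + 27*49) + (2 - 11)²/2) - 1856 = ((-24 + 126 + 1323) + (½)*(-9)²) - 1856 = (1425 + (½)*81) - 1856 = (1425 + 81/2) - 1856 = 2931/2 - 1856 = -781/2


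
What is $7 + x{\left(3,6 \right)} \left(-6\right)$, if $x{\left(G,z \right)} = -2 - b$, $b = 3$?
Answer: $37$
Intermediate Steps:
$x{\left(G,z \right)} = -5$ ($x{\left(G,z \right)} = -2 - 3 = -5$)
$7 + x{\left(3,6 \right)} \left(-6\right) = 7 - -30 = 7 + 30 = 37$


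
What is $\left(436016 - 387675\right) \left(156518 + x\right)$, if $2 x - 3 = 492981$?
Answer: $19481906410$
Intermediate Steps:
$x = 246492$ ($x = \frac{3}{2} + \frac{1}{2} \cdot 492981 = \frac{3}{2} + \frac{492981}{2} = 246492$)
$\left(436016 - 387675\right) \left(156518 + x\right) = \left(436016 - 387675\right) \left(156518 + 246492\right) = 48341 \cdot 403010 = 19481906410$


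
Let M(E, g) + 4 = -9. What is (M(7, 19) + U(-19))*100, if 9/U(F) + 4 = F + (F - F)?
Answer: -30800/23 ≈ -1339.1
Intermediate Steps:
M(E, g) = -13 (M(E, g) = -4 - 9 = -13)
U(F) = 9/(-4 + F) (U(F) = 9/(-4 + (F + (F - F))) = 9/(-4 + (F + 0)) = 9/(-4 + F))
(M(7, 19) + U(-19))*100 = (-13 + 9/(-4 - 19))*100 = (-13 + 9/(-23))*100 = (-13 + 9*(-1/23))*100 = (-13 - 9/23)*100 = -308/23*100 = -30800/23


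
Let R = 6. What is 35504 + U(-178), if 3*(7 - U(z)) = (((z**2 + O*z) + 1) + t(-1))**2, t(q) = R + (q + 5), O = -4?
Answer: -1050107116/3 ≈ -3.5004e+8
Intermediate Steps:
t(q) = 11 + q (t(q) = 6 + (q + 5) = 6 + (5 + q) = 11 + q)
U(z) = 7 - (11 + z**2 - 4*z)**2/3 (U(z) = 7 - (((z**2 - 4*z) + 1) + (11 - 1))**2/3 = 7 - ((1 + z**2 - 4*z) + 10)**2/3 = 7 - (11 + z**2 - 4*z)**2/3)
35504 + U(-178) = 35504 + (7 - (11 + (-178)**2 - 4*(-178))**2/3) = 35504 + (7 - (11 + 31684 + 712)**2/3) = 35504 + (7 - 1/3*32407**2) = 35504 + (7 - 1/3*1050213649) = 35504 + (7 - 1050213649/3) = 35504 - 1050213628/3 = -1050107116/3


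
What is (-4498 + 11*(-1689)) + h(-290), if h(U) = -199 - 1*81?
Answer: -23357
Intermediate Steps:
h(U) = -280 (h(U) = -199 - 81 = -280)
(-4498 + 11*(-1689)) + h(-290) = (-4498 + 11*(-1689)) - 280 = (-4498 - 18579) - 280 = -23077 - 280 = -23357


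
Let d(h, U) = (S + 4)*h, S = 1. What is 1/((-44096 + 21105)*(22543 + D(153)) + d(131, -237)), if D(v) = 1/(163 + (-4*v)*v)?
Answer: -93473/48445696592643 ≈ -1.9294e-9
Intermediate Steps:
D(v) = 1/(163 - 4*v²)
d(h, U) = 5*h (d(h, U) = (1 + 4)*h = 5*h)
1/((-44096 + 21105)*(22543 + D(153)) + d(131, -237)) = 1/((-44096 + 21105)*(22543 - 1/(-163 + 4*153²)) + 5*131) = 1/(-22991*(22543 - 1/(-163 + 4*23409)) + 655) = 1/(-22991*(22543 - 1/(-163 + 93636)) + 655) = 1/(-22991*(22543 - 1/93473) + 655) = 1/(-22991*2107161838/93473 + 655) = 1/(-48445757817458/93473 + 655) = 1/(-48445696592643/93473) = -93473/48445696592643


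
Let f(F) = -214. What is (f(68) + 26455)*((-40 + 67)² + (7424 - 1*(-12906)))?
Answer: 552609219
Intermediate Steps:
(f(68) + 26455)*((-40 + 67)² + (7424 - 1*(-12906))) = (-214 + 26455)*((-40 + 67)² + (7424 - 1*(-12906))) = 26241*(27² + (7424 + 12906)) = 26241*(729 + 20330) = 26241*21059 = 552609219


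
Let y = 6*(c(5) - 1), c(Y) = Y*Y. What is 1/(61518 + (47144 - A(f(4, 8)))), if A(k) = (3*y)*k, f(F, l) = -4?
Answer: 1/110390 ≈ 9.0588e-6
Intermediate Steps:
c(Y) = Y**2
y = 144 (y = 6*(5**2 - 1) = 6*(25 - 1) = 6*24 = 144)
A(k) = 432*k (A(k) = (3*144)*k = 432*k)
1/(61518 + (47144 - A(f(4, 8)))) = 1/(61518 + (47144 - 432*(-4))) = 1/(61518 + (47144 - 1*(-1728))) = 1/(61518 + (47144 + 1728)) = 1/(61518 + 48872) = 1/110390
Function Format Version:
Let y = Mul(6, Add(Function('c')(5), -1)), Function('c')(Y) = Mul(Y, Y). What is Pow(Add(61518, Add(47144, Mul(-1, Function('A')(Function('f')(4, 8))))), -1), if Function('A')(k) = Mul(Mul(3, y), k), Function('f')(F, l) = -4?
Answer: Rational(1, 110390) ≈ 9.0588e-6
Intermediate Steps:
Function('c')(Y) = Pow(Y, 2)
y = 144 (y = Mul(6, Add(Pow(5, 2), -1)) = Mul(6, Add(25, -1)) = Mul(6, 24) = 144)
Function('A')(k) = Mul(432, k) (Function('A')(k) = Mul(Mul(3, 144), k) = Mul(432, k))
Pow(Add(61518, Add(47144, Mul(-1, Function('A')(Function('f')(4, 8))))), -1) = Pow(Add(61518, Add(47144, Mul(-1, Mul(432, -4)))), -1) = Pow(Add(61518, Add(47144, Mul(-1, -1728))), -1) = Pow(Add(61518, Add(47144, 1728)), -1) = Pow(Add(61518, 48872), -1) = Pow(110390, -1) = Rational(1, 110390)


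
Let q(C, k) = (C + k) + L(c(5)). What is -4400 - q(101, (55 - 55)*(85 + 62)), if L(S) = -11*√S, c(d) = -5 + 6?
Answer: -4490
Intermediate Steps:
c(d) = 1
q(C, k) = -11 + C + k (q(C, k) = (C + k) - 11*√1 = (C + k) - 11*1 = (C + k) - 11 = -11 + C + k)
-4400 - q(101, (55 - 55)*(85 + 62)) = -4400 - (-11 + 101 + (55 - 55)*(85 + 62)) = -4400 - (-11 + 101 + 0*147) = -4400 - (-11 + 101 + 0) = -4400 - 1*90 = -4400 - 90 = -4490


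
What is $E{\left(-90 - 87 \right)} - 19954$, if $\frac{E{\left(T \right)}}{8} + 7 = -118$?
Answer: $-20954$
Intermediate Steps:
$E{\left(T \right)} = -1000$ ($E{\left(T \right)} = -56 + 8 \left(-118\right) = -56 - 944 = -1000$)
$E{\left(-90 - 87 \right)} - 19954 = -1000 - 19954 = -20954$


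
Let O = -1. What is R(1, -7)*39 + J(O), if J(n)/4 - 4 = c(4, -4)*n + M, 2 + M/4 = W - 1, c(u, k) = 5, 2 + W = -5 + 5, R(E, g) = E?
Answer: -45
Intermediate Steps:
W = -2 (W = -2 + (-5 + 5) = -2 + 0 = -2)
M = -20 (M = -8 + 4*(-2 - 1) = -8 + 4*(-3) = -8 - 12 = -20)
J(n) = -64 + 20*n (J(n) = 16 + 4*(5*n - 20) = 16 + 4*(-20 + 5*n) = 16 + (-80 + 20*n) = -64 + 20*n)
R(1, -7)*39 + J(O) = 1*39 + (-64 + 20*(-1)) = 39 + (-64 - 20) = 39 - 84 = -45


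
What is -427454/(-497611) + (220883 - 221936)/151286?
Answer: 64143821461/75281577746 ≈ 0.85205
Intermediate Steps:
-427454/(-497611) + (220883 - 221936)/151286 = -427454*(-1/497611) - 1053*1/151286 = 427454/497611 - 1053/151286 = 64143821461/75281577746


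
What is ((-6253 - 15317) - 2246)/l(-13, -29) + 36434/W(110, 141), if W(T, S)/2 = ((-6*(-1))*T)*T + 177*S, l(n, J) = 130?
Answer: -89271127/487785 ≈ -183.01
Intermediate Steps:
W(T, S) = 12*T² + 354*S (W(T, S) = 2*(((-6*(-1))*T)*T + 177*S) = 2*((6*T)*T + 177*S) = 2*(6*T² + 177*S) = 12*T² + 354*S)
((-6253 - 15317) - 2246)/l(-13, -29) + 36434/W(110, 141) = ((-6253 - 15317) - 2246)/130 + 36434/(12*110² + 354*141) = (-21570 - 2246)*(1/130) + 36434/(12*12100 + 49914) = -23816*1/130 + 36434/(145200 + 49914) = -916/5 + 36434/195114 = -916/5 + 36434*(1/195114) = -916/5 + 18217/97557 = -89271127/487785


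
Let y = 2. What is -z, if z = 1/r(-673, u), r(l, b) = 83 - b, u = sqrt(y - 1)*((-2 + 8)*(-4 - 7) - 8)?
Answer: -1/157 ≈ -0.0063694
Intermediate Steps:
u = -74 (u = sqrt(2 - 1)*((-2 + 8)*(-4 - 7) - 8) = sqrt(1)*(6*(-11) - 8) = 1*(-66 - 8) = 1*(-74) = -74)
z = 1/157 (z = 1/(83 - 1*(-74)) = 1/(83 + 74) = 1/157 ≈ 0.0063694)
-z = -1*1/157 = -1/157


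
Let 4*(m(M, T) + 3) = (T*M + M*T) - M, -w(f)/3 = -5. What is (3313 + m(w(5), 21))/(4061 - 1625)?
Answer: 13855/9744 ≈ 1.4219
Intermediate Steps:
w(f) = 15 (w(f) = -3*(-5) = 15)
m(M, T) = -3 - M/4 + M*T/2 (m(M, T) = -3 + ((T*M + M*T) - M)/4 = -3 + ((M*T + M*T) - M)/4 = -3 + (2*M*T - M)/4 = -3 + (-M + 2*M*T)/4 = -3 + (-M/4 + M*T/2) = -3 - M/4 + M*T/2)
(3313 + m(w(5), 21))/(4061 - 1625) = (3313 + (-3 - ¼*15 + (½)*15*21))/(4061 - 1625) = (3313 + (-3 - 15/4 + 315/2))/2436 = (3313 + 603/4)*(1/2436) = (13855/4)*(1/2436) = 13855/9744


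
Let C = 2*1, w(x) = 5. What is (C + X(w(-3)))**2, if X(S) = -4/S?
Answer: 36/25 ≈ 1.4400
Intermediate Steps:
C = 2
(C + X(w(-3)))**2 = (2 - 4/5)**2 = (6/5)**2 = 36/25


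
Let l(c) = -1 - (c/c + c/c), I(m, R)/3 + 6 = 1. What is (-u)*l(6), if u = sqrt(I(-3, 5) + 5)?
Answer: 3*I*sqrt(10) ≈ 9.4868*I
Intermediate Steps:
I(m, R) = -15 (I(m, R) = -18 + 3*1 = -18 + 3 = -15)
u = I*sqrt(10) (u = sqrt(-15 + 5) = sqrt(-10) = I*sqrt(10) ≈ 3.1623*I)
l(c) = -3 (l(c) = -1 - (1 + 1) = -1 - 1*2 = -1 - 2 = -3)
(-u)*l(6) = -I*sqrt(10)*(-3) = 3*I*sqrt(10)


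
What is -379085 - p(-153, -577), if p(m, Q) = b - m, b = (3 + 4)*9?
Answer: -379301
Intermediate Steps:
b = 63 (b = 7*9 = 63)
p(m, Q) = 63 - m
-379085 - p(-153, -577) = -379085 - (63 - 1*(-153)) = -379085 - (63 + 153) = -379085 - 1*216 = -379085 - 216 = -379301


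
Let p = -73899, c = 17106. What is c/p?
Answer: -5702/24633 ≈ -0.23148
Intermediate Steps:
c/p = 17106/(-73899) = 17106*(-1/73899) = -5702/24633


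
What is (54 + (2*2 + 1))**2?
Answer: 3481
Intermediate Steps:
(54 + (2*2 + 1))**2 = (54 + (4 + 1))**2 = (54 + 5)**2 = 59**2 = 3481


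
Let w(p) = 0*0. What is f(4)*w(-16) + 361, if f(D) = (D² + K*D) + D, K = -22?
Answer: 361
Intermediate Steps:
w(p) = 0
f(D) = D² - 21*D (f(D) = (D² - 22*D) + D = D² - 21*D)
f(4)*w(-16) + 361 = (4*(-21 + 4))*0 + 361 = (4*(-17))*0 + 361 = -68*0 + 361 = 0 + 361 = 361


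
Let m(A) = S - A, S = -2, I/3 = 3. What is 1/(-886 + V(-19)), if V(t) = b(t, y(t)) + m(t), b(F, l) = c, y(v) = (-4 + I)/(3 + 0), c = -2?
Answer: -1/871 ≈ -0.0011481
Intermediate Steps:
I = 9 (I = 3*3 = 9)
m(A) = -2 - A
y(v) = 5/3 (y(v) = (-4 + 9)/(3 + 0) = 5/3)
b(F, l) = -2
V(t) = -4 - t (V(t) = -2 + (-2 - t) = -4 - t)
1/(-886 + V(-19)) = 1/(-886 + (-4 - 1*(-19))) = 1/(-886 + (-4 + 19)) = 1/(-886 + 15) = 1/(-871) = -1/871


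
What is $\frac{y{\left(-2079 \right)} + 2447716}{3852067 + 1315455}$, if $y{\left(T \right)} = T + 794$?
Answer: $\frac{2446431}{5167522} \approx 0.47342$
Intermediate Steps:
$y{\left(T \right)} = 794 + T$
$\frac{y{\left(-2079 \right)} + 2447716}{3852067 + 1315455} = \frac{\left(794 - 2079\right) + 2447716}{3852067 + 1315455} = \frac{-1285 + 2447716}{5167522} = 2446431 \cdot \frac{1}{5167522} = \frac{2446431}{5167522}$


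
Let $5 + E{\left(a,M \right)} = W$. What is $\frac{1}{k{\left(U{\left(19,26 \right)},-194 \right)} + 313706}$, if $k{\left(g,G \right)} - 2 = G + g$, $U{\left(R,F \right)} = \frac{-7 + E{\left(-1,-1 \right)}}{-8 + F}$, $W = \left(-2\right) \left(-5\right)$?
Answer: $\frac{9}{2821625} \approx 3.1897 \cdot 10^{-6}$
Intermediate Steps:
$W = 10$
$E{\left(a,M \right)} = 5$ ($E{\left(a,M \right)} = -5 + 10 = 5$)
$U{\left(R,F \right)} = - \frac{2}{-8 + F}$ ($U{\left(R,F \right)} = \frac{-7 + 5}{-8 + F} = - \frac{2}{-8 + F}$)
$k{\left(g,G \right)} = 2 + G + g$ ($k{\left(g,G \right)} = 2 + \left(G + g\right) = 2 + G + g$)
$\frac{1}{k{\left(U{\left(19,26 \right)},-194 \right)} + 313706} = \frac{1}{\left(2 - 194 - \frac{2}{-8 + 26}\right) + 313706} = \frac{1}{\left(2 - 194 - \frac{2}{18}\right) + 313706} = \frac{1}{\left(2 - 194 - \frac{1}{9}\right) + 313706} = \frac{1}{- \frac{1729}{9} + 313706} = \frac{1}{\frac{2821625}{9}} = \frac{9}{2821625}$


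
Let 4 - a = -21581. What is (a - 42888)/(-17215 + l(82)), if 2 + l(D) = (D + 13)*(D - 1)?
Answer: 2367/1058 ≈ 2.2372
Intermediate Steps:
l(D) = -2 + (-1 + D)*(13 + D) (l(D) = -2 + (D + 13)*(D - 1) = -2 + (13 + D)*(-1 + D) = -2 + (-1 + D)*(13 + D))
a = 21585 (a = 4 - 1*(-21581) = 4 + 21581 = 21585)
(a - 42888)/(-17215 + l(82)) = (21585 - 42888)/(-17215 + (-15 + 82**2 + 12*82)) = -21303/(-17215 + (-15 + 6724 + 984)) = -21303/(-17215 + 7693) = -21303/(-9522) = -21303*(-1/9522) = 2367/1058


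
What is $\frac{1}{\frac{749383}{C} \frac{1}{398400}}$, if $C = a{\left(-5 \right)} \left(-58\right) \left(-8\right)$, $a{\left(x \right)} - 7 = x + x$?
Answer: $- \frac{554572800}{749383} \approx -740.04$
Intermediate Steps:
$a{\left(x \right)} = 7 + 2 x$ ($a{\left(x \right)} = 7 + \left(x + x\right) = 7 + 2 x$)
$C = -1392$ ($C = \left(7 + 2 \left(-5\right)\right) \left(-58\right) \left(-8\right) = \left(7 - 10\right) \left(-58\right) \left(-8\right) = \left(-3\right) \left(-58\right) \left(-8\right) = 174 \left(-8\right) = -1392$)
$\frac{1}{\frac{749383}{C} \frac{1}{398400}} = \frac{1}{\frac{749383}{-1392} \cdot \frac{1}{398400}} = \frac{1}{749383 \left(- \frac{1}{1392}\right) \frac{1}{398400}} = \frac{1}{\left(- \frac{749383}{1392}\right) \frac{1}{398400}} = \frac{1}{- \frac{749383}{554572800}} = - \frac{554572800}{749383}$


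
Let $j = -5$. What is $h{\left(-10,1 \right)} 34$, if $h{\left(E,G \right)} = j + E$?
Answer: $-510$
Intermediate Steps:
$h{\left(E,G \right)} = -5 + E$
$h{\left(-10,1 \right)} 34 = \left(-5 - 10\right) 34 = \left(-15\right) 34 = -510$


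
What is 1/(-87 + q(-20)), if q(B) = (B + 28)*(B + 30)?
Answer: -⅐ ≈ -0.14286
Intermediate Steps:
q(B) = (28 + B)*(30 + B)
1/(-87 + q(-20)) = 1/(-87 + (840 + (-20)² + 58*(-20))) = 1/(-87 + (840 + 400 - 1160)) = 1/(-87 + 80) = 1/(-7) = -⅐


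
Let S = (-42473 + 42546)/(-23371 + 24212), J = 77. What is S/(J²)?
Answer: 73/4986289 ≈ 1.4640e-5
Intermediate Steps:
S = 73/841 ≈ 0.086801
S/(J²) = 73/(841*(77²)) = (73/841)/5929 = (73/841)*(1/5929) = 73/4986289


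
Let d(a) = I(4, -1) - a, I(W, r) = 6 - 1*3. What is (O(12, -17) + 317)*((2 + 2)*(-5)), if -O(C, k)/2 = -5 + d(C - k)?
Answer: -7580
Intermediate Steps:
I(W, r) = 3 (I(W, r) = 6 - 3 = 3)
d(a) = 3 - a
O(C, k) = 4 - 2*k + 2*C (O(C, k) = -2*(-5 + (3 - (C - k))) = -2*(-5 + (3 + (k - C))) = -2*(-5 + (3 + k - C)) = -2*(-2 + k - C) = 4 - 2*k + 2*C)
(O(12, -17) + 317)*((2 + 2)*(-5)) = ((4 - 2*(-17) + 2*12) + 317)*((2 + 2)*(-5)) = ((4 + 34 + 24) + 317)*(4*(-5)) = (62 + 317)*(-20) = 379*(-20) = -7580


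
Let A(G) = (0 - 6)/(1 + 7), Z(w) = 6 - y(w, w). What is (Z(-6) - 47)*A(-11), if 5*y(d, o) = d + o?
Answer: 579/20 ≈ 28.950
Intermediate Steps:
y(d, o) = d/5 + o/5 (y(d, o) = (d + o)/5 = d/5 + o/5)
Z(w) = 6 - 2*w/5 (Z(w) = 6 - (w/5 + w/5) = 6 - 2*w/5)
A(G) = -3/4 (A(G) = -6/8 = -6*1/8 = -3/4)
(Z(-6) - 47)*A(-11) = ((6 - 2/5*(-6)) - 47)*(-3/4) = ((6 + 12/5) - 47)*(-3/4) = (42/5 - 47)*(-3/4) = -193/5*(-3/4) = 579/20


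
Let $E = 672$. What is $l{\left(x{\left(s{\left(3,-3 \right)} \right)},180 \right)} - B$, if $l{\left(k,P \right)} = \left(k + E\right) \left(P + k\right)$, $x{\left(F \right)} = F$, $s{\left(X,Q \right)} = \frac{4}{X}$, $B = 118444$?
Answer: $\frac{32884}{9} \approx 3653.8$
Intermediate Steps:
$l{\left(k,P \right)} = \left(672 + k\right) \left(P + k\right)$ ($l{\left(k,P \right)} = \left(k + 672\right) \left(P + k\right) = \left(672 + k\right) \left(P + k\right)$)
$l{\left(x{\left(s{\left(3,-3 \right)} \right)},180 \right)} - B = \left(\left(\frac{4}{3}\right)^{2} + 672 \cdot 180 + 672 \cdot \frac{4}{3} + 180 \cdot \frac{4}{3}\right) - 118444 = \left(\left(4 \cdot \frac{1}{3}\right)^{2} + 120960 + 672 \cdot 4 \cdot \frac{1}{3} + 180 \cdot 4 \cdot \frac{1}{3}\right) - 118444 = \left(\left(\frac{4}{3}\right)^{2} + 120960 + 672 \cdot \frac{4}{3} + 180 \cdot \frac{4}{3}\right) - 118444 = \left(\frac{16}{9} + 120960 + 896 + 240\right) - 118444 = \frac{1098880}{9} - 118444 = \frac{32884}{9}$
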